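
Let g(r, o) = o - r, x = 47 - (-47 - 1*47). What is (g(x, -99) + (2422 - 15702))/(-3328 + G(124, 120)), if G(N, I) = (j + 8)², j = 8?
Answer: 845/192 ≈ 4.4010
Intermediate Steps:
x = 141 (x = 47 - (-47 - 47) = 47 - 1*(-94) = 47 + 94 = 141)
G(N, I) = 256 (G(N, I) = (8 + 8)² = 16² = 256)
(g(x, -99) + (2422 - 15702))/(-3328 + G(124, 120)) = ((-99 - 1*141) + (2422 - 15702))/(-3328 + 256) = ((-99 - 141) - 13280)/(-3072) = (-240 - 13280)*(-1/3072) = -13520*(-1/3072) = 845/192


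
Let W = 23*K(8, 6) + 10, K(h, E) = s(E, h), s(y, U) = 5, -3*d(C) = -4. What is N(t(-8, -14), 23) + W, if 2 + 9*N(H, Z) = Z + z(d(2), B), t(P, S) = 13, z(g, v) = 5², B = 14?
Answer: 1171/9 ≈ 130.11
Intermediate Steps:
d(C) = 4/3 (d(C) = -⅓*(-4) = 4/3)
z(g, v) = 25
K(h, E) = 5
N(H, Z) = 23/9 + Z/9 (N(H, Z) = -2/9 + (Z + 25)/9 = -2/9 + (25 + Z)/9 = -2/9 + (25/9 + Z/9) = 23/9 + Z/9)
W = 125 (W = 23*5 + 10 = 115 + 10 = 125)
N(t(-8, -14), 23) + W = (23/9 + (⅑)*23) + 125 = (23/9 + 23/9) + 125 = 46/9 + 125 = 1171/9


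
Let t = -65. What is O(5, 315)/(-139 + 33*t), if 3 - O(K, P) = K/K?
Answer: -1/1142 ≈ -0.00087566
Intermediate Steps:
O(K, P) = 2 (O(K, P) = 3 - K/K = 3 - 1*1 = 3 - 1 = 2)
O(5, 315)/(-139 + 33*t) = 2/(-139 + 33*(-65)) = 2/(-139 - 2145) = 2/(-2284) = 2*(-1/2284) = -1/1142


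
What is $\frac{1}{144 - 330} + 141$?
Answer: $\frac{26225}{186} \approx 140.99$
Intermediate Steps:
$\frac{1}{144 - 330} + 141 = \frac{1}{-186} + 141 = - \frac{1}{186} + 141 = \frac{26225}{186}$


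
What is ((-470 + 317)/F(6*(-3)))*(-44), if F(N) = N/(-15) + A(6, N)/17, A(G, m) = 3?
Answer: 63580/13 ≈ 4890.8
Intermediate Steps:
F(N) = 3/17 - N/15 (F(N) = N/(-15) + 3/17 = N*(-1/15) + 3*(1/17) = -N/15 + 3/17 = 3/17 - N/15)
((-470 + 317)/F(6*(-3)))*(-44) = ((-470 + 317)/(3/17 - 2*(-3)/5))*(-44) = -153/(3/17 - 1/15*(-18))*(-44) = -153/(3/17 + 6/5)*(-44) = -153/117/85*(-44) = -153*85/117*(-44) = -1445/13*(-44) = 63580/13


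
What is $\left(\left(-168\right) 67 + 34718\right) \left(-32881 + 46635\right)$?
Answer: $322696348$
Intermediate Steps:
$\left(\left(-168\right) 67 + 34718\right) \left(-32881 + 46635\right) = \left(-11256 + 34718\right) 13754 = 23462 \cdot 13754 = 322696348$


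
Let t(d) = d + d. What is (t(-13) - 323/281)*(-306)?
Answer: 2334474/281 ≈ 8307.7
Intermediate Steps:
t(d) = 2*d
(t(-13) - 323/281)*(-306) = (2*(-13) - 323/281)*(-306) = (-26 - 323*1/281)*(-306) = (-26 - 323/281)*(-306) = -7629/281*(-306) = 2334474/281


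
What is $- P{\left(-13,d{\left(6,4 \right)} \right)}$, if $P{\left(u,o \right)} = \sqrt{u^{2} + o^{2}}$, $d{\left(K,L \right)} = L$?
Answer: $- \sqrt{185} \approx -13.601$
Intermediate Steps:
$P{\left(u,o \right)} = \sqrt{o^{2} + u^{2}}$
$- P{\left(-13,d{\left(6,4 \right)} \right)} = - \sqrt{4^{2} + \left(-13\right)^{2}} = - \sqrt{16 + 169} = - \sqrt{185}$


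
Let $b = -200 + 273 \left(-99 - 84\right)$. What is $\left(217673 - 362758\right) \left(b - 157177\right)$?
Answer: $30081343560$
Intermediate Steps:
$b = -50159$ ($b = -200 + 273 \left(-99 - 84\right) = -200 + 273 \left(-183\right) = -200 - 49959 = -50159$)
$\left(217673 - 362758\right) \left(b - 157177\right) = \left(217673 - 362758\right) \left(-50159 - 157177\right) = \left(-145085\right) \left(-207336\right) = 30081343560$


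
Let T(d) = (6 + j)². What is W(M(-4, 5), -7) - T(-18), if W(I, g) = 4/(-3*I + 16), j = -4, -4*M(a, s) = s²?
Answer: -540/139 ≈ -3.8849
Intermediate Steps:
M(a, s) = -s²/4
T(d) = 4 (T(d) = (6 - 4)² = 2² = 4)
W(I, g) = 4/(16 - 3*I)
W(M(-4, 5), -7) - T(-18) = -4/(-16 + 3*(-¼*5²)) - 1*4 = -4/(-16 + 3*(-¼*25)) - 4 = -4/(-16 + 3*(-25/4)) - 4 = -4/(-16 - 75/4) - 4 = -4/(-139/4) - 4 = -4*(-4/139) - 4 = 16/139 - 4 = -540/139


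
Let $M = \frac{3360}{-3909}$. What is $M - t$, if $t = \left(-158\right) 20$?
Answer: $\frac{4116360}{1303} \approx 3159.1$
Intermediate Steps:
$t = -3160$
$M = - \frac{1120}{1303}$ ($M = 3360 \left(- \frac{1}{3909}\right) = - \frac{1120}{1303} \approx -0.85956$)
$M - t = - \frac{1120}{1303} - -3160 = - \frac{1120}{1303} + 3160 = \frac{4116360}{1303}$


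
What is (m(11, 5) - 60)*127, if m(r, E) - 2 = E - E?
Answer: -7366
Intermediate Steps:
m(r, E) = 2 (m(r, E) = 2 + (E - E) = 2 + 0 = 2)
(m(11, 5) - 60)*127 = (2 - 60)*127 = -58*127 = -7366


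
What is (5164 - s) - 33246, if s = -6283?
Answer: -21799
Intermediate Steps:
(5164 - s) - 33246 = (5164 - 1*(-6283)) - 33246 = (5164 + 6283) - 33246 = 11447 - 33246 = -21799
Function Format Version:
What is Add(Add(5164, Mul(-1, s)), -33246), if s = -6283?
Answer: -21799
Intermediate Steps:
Add(Add(5164, Mul(-1, s)), -33246) = Add(Add(5164, Mul(-1, -6283)), -33246) = Add(Add(5164, 6283), -33246) = Add(11447, -33246) = -21799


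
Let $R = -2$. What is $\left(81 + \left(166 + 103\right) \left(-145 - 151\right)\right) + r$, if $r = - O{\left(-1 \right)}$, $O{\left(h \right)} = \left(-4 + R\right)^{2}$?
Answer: $-79579$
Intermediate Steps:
$O{\left(h \right)} = 36$ ($O{\left(h \right)} = \left(-4 - 2\right)^{2} = \left(-6\right)^{2} = 36$)
$r = -36$ ($r = \left(-1\right) 36 = -36$)
$\left(81 + \left(166 + 103\right) \left(-145 - 151\right)\right) + r = \left(81 + \left(166 + 103\right) \left(-145 - 151\right)\right) - 36 = \left(81 + 269 \left(-296\right)\right) - 36 = \left(81 - 79624\right) - 36 = -79543 - 36 = -79579$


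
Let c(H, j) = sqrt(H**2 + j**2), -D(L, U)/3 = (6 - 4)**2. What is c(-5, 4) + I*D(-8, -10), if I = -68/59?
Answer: 816/59 + sqrt(41) ≈ 20.234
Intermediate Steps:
D(L, U) = -12 (D(L, U) = -3*(6 - 4)**2 = -3*2**2 = -3*4 = -12)
I = -68/59 (I = -68*1/59 = -68/59 ≈ -1.1525)
c(-5, 4) + I*D(-8, -10) = sqrt((-5)**2 + 4**2) - 68/59*(-12) = sqrt(25 + 16) + 816/59 = sqrt(41) + 816/59 = 816/59 + sqrt(41)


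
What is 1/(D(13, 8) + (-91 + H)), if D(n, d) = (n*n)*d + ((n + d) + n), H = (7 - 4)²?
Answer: 1/1304 ≈ 0.00076687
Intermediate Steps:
H = 9 (H = 3² = 9)
D(n, d) = d + 2*n + d*n² (D(n, d) = n²*d + ((d + n) + n) = d*n² + (d + 2*n) = d + 2*n + d*n²)
1/(D(13, 8) + (-91 + H)) = 1/((8 + 2*13 + 8*13²) + (-91 + 9)) = 1/((8 + 26 + 8*169) - 82) = 1/((8 + 26 + 1352) - 82) = 1/(1386 - 82) = 1/1304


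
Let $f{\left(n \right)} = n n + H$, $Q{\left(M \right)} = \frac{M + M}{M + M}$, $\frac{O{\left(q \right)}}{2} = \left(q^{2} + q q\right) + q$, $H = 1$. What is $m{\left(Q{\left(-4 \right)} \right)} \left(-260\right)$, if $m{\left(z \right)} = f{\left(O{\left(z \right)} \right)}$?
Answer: $-9620$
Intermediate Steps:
$O{\left(q \right)} = 2 q + 4 q^{2}$ ($O{\left(q \right)} = 2 \left(\left(q^{2} + q q\right) + q\right) = 2 \left(\left(q^{2} + q^{2}\right) + q\right) = 2 \left(2 q^{2} + q\right) = 2 \left(q + 2 q^{2}\right) = 2 q + 4 q^{2}$)
$Q{\left(M \right)} = 1$ ($Q{\left(M \right)} = \frac{2 M}{2 M} = 2 M \frac{1}{2 M} = 1$)
$f{\left(n \right)} = 1 + n^{2}$ ($f{\left(n \right)} = n n + 1 = n^{2} + 1 = 1 + n^{2}$)
$m{\left(z \right)} = 1 + 4 z^{2} \left(1 + 2 z\right)^{2}$ ($m{\left(z \right)} = 1 + \left(2 z \left(1 + 2 z\right)\right)^{2} = 1 + 4 z^{2} \left(1 + 2 z\right)^{2}$)
$m{\left(Q{\left(-4 \right)} \right)} \left(-260\right) = \left(1 + 4 \cdot 1^{2} \left(1 + 2 \cdot 1\right)^{2}\right) \left(-260\right) = \left(1 + 4 \cdot 1 \left(1 + 2\right)^{2}\right) \left(-260\right) = \left(1 + 4 \cdot 1 \cdot 3^{2}\right) \left(-260\right) = \left(1 + 4 \cdot 1 \cdot 9\right) \left(-260\right) = \left(1 + 36\right) \left(-260\right) = 37 \left(-260\right) = -9620$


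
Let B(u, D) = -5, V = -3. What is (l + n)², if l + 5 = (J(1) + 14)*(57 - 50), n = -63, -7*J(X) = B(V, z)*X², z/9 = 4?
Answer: 1225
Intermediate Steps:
z = 36 (z = 9*4 = 36)
J(X) = 5*X²/7 (J(X) = -(-5)*X²/7 = 5*X²/7)
l = 98 (l = -5 + ((5/7)*1² + 14)*(57 - 50) = -5 + ((5/7)*1 + 14)*7 = -5 + (5/7 + 14)*7 = -5 + (103/7)*7 = -5 + 103 = 98)
(l + n)² = (98 - 63)² = 35² = 1225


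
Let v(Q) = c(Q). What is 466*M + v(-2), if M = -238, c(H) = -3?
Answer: -110911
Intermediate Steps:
v(Q) = -3
466*M + v(-2) = 466*(-238) - 3 = -110908 - 3 = -110911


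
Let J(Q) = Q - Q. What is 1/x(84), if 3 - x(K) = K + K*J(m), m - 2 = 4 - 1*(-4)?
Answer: -1/81 ≈ -0.012346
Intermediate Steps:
m = 10 (m = 2 + (4 - 1*(-4)) = 2 + (4 + 4) = 2 + 8 = 10)
J(Q) = 0
x(K) = 3 - K (x(K) = 3 - (K + K*0) = 3 - (K + 0) = 3 - K)
1/x(84) = 1/(3 - 1*84) = 1/(3 - 84) = 1/(-81) = -1/81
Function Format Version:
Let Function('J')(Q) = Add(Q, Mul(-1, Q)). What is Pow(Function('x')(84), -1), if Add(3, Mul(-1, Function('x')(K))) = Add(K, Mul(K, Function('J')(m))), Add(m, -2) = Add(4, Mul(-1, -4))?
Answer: Rational(-1, 81) ≈ -0.012346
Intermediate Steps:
m = 10 (m = Add(2, Add(4, Mul(-1, -4))) = Add(2, Add(4, 4)) = Add(2, 8) = 10)
Function('J')(Q) = 0
Function('x')(K) = Add(3, Mul(-1, K)) (Function('x')(K) = Add(3, Mul(-1, Add(K, Mul(K, 0)))) = Add(3, Mul(-1, Add(K, 0))) = Add(3, Mul(-1, K)))
Pow(Function('x')(84), -1) = Pow(Add(3, Mul(-1, 84)), -1) = Pow(Add(3, -84), -1) = Pow(-81, -1) = Rational(-1, 81)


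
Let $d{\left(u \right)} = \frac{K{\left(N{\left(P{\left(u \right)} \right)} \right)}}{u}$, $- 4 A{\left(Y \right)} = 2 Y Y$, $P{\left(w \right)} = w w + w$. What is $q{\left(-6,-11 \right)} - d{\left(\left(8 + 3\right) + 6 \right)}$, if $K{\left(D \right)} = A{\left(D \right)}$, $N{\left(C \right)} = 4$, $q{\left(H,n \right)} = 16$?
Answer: $\frac{280}{17} \approx 16.471$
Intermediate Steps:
$P{\left(w \right)} = w + w^{2}$ ($P{\left(w \right)} = w^{2} + w = w + w^{2}$)
$A{\left(Y \right)} = - \frac{Y^{2}}{2}$ ($A{\left(Y \right)} = - \frac{2 Y Y}{4} = - \frac{2 Y^{2}}{4} = - \frac{Y^{2}}{2}$)
$K{\left(D \right)} = - \frac{D^{2}}{2}$
$d{\left(u \right)} = - \frac{8}{u}$ ($d{\left(u \right)} = \frac{\left(- \frac{1}{2}\right) 4^{2}}{u} = \frac{\left(- \frac{1}{2}\right) 16}{u} = - \frac{8}{u}$)
$q{\left(-6,-11 \right)} - d{\left(\left(8 + 3\right) + 6 \right)} = 16 - - \frac{8}{\left(8 + 3\right) + 6} = 16 - - \frac{8}{11 + 6} = 16 - - \frac{8}{17} = 16 + \frac{8}{17} = \frac{280}{17}$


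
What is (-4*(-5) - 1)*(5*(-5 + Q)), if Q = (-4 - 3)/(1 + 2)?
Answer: -2090/3 ≈ -696.67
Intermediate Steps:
Q = -7/3 ≈ -2.3333
(-4*(-5) - 1)*(5*(-5 + Q)) = (-4*(-5) - 1)*(5*(-5 - 7/3)) = (20 - 1)*(5*(-22/3)) = 19*(-110/3) = -2090/3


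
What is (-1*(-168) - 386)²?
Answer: 47524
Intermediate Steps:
(-1*(-168) - 386)² = (168 - 386)² = (-218)² = 47524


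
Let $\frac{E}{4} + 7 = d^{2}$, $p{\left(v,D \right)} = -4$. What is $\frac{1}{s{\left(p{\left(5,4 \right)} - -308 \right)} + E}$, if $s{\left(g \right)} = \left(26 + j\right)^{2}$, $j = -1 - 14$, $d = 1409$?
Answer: $\frac{1}{7941217} \approx 1.2593 \cdot 10^{-7}$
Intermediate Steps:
$j = -15$ ($j = -1 - 14 = -15$)
$s{\left(g \right)} = 121$ ($s{\left(g \right)} = \left(26 - 15\right)^{2} = 11^{2} = 121$)
$E = 7941096$ ($E = -28 + 4 \cdot 1409^{2} = -28 + 4 \cdot 1985281 = -28 + 7941124 = 7941096$)
$\frac{1}{s{\left(p{\left(5,4 \right)} - -308 \right)} + E} = \frac{1}{121 + 7941096} = \frac{1}{7941217}$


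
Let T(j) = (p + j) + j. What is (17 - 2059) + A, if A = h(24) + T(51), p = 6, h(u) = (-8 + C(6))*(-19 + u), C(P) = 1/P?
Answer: -11839/6 ≈ -1973.2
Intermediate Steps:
h(u) = 893/6 - 47*u/6 (h(u) = (-8 + 1/6)*(-19 + u) = -47*(-19 + u)/6 = 893/6 - 47*u/6)
T(j) = 6 + 2*j (T(j) = (6 + j) + j = 6 + 2*j)
A = 413/6 (A = (893/6 - 47/6*24) + (6 + 2*51) = (893/6 - 188) + (6 + 102) = -235/6 + 108 = 413/6 ≈ 68.833)
(17 - 2059) + A = (17 - 2059) + 413/6 = -2042 + 413/6 = -11839/6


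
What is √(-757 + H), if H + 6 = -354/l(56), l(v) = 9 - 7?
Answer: 2*I*√235 ≈ 30.659*I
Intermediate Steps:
l(v) = 2
H = -183 (H = -6 - 354/2 = -6 - 354*½ = -6 - 177 = -183)
√(-757 + H) = √(-757 - 183) = √(-940) = 2*I*√235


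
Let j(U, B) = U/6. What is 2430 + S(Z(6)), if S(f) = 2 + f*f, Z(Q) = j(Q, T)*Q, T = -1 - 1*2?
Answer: 2468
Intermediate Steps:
T = -3 (T = -1 - 2 = -3)
j(U, B) = U/6 (j(U, B) = U*(⅙) = U/6)
Z(Q) = Q²/6 (Z(Q) = (Q/6)*Q = Q²/6)
S(f) = 2 + f²
2430 + S(Z(6)) = 2430 + (2 + ((⅙)*6²)²) = 2430 + (2 + ((⅙)*36)²) = 2430 + (2 + 6²) = 2430 + (2 + 36) = 2430 + 38 = 2468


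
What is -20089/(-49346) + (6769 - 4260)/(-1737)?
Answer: -460697/444114 ≈ -1.0373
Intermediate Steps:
-20089/(-49346) + (6769 - 4260)/(-1737) = -20089*(-1/49346) + 2509*(-1/1737) = 20089/49346 - 13/9 = -460697/444114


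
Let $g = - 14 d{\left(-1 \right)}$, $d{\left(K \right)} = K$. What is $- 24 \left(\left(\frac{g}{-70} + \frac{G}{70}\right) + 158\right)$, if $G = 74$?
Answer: $- \frac{26688}{7} \approx -3812.6$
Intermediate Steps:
$g = 14$ ($g = \left(-14\right) \left(-1\right) = 14$)
$- 24 \left(\left(\frac{g}{-70} + \frac{G}{70}\right) + 158\right) = - 24 \left(\left(\frac{14}{-70} + \frac{74}{70}\right) + 158\right) = - 24 \left(\left(14 \left(- \frac{1}{70}\right) + 74 \cdot \frac{1}{70}\right) + 158\right) = - 24 \left(\left(- \frac{1}{5} + \frac{37}{35}\right) + 158\right) = - 24 \left(\frac{6}{7} + 158\right) = \left(-24\right) \frac{1112}{7} = - \frac{26688}{7}$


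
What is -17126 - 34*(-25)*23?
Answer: 2424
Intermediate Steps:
-17126 - 34*(-25)*23 = -17126 - (-850)*23 = -17126 - 1*(-19550) = -17126 + 19550 = 2424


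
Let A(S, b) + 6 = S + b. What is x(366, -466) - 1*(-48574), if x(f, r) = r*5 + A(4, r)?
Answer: 45776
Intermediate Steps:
A(S, b) = -6 + S + b (A(S, b) = -6 + (S + b) = -6 + S + b)
x(f, r) = -2 + 6*r (x(f, r) = r*5 + (-6 + 4 + r) = 5*r + (-2 + r) = -2 + 6*r)
x(366, -466) - 1*(-48574) = (-2 + 6*(-466)) - 1*(-48574) = (-2 - 2796) + 48574 = -2798 + 48574 = 45776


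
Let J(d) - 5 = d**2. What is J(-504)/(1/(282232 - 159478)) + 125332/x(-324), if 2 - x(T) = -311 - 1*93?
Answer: 6329965110968/203 ≈ 3.1182e+10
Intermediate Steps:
x(T) = 406 (x(T) = 2 - (-311 - 1*93) = 2 - (-311 - 93) = 2 - 1*(-404) = 2 + 404 = 406)
J(d) = 5 + d**2
J(-504)/(1/(282232 - 159478)) + 125332/x(-324) = (5 + (-504)**2)/(1/(282232 - 159478)) + 125332/406 = (5 + 254016)/(1/122754) + 125332*(1/406) = 254021/(1/122754) + 62666/203 = 254021*122754 + 62666/203 = 31182093834 + 62666/203 = 6329965110968/203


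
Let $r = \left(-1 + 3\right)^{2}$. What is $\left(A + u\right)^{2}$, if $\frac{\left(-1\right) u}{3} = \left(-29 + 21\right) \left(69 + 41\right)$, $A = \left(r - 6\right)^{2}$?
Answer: $6990736$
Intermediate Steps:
$r = 4$ ($r = 2^{2} = 4$)
$A = 4$ ($A = \left(4 - 6\right)^{2} = \left(-2\right)^{2} = 4$)
$u = 2640$ ($u = - 3 \left(-29 + 21\right) \left(69 + 41\right) = - 3 \left(\left(-8\right) 110\right) = \left(-3\right) \left(-880\right) = 2640$)
$\left(A + u\right)^{2} = \left(4 + 2640\right)^{2} = 2644^{2} = 6990736$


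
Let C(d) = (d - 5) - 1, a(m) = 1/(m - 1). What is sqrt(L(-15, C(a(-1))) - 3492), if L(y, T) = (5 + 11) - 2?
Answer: I*sqrt(3478) ≈ 58.975*I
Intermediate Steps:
a(m) = 1/(-1 + m)
C(d) = -6 + d (C(d) = (-5 + d) - 1 = -6 + d)
L(y, T) = 14 (L(y, T) = 16 - 2 = 14)
sqrt(L(-15, C(a(-1))) - 3492) = sqrt(14 - 3492) = sqrt(-3478) = I*sqrt(3478)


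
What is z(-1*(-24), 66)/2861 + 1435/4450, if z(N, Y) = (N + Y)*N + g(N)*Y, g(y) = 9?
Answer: 3272167/2546290 ≈ 1.2851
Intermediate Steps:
z(N, Y) = 9*Y + N*(N + Y) (z(N, Y) = (N + Y)*N + 9*Y = N*(N + Y) + 9*Y = 9*Y + N*(N + Y))
z(-1*(-24), 66)/2861 + 1435/4450 = ((-1*(-24))**2 + 9*66 - 1*(-24)*66)/2861 + 1435/4450 = (24**2 + 594 + 24*66)*(1/2861) + 1435*(1/4450) = (576 + 594 + 1584)*(1/2861) + 287/890 = 2754*(1/2861) + 287/890 = 2754/2861 + 287/890 = 3272167/2546290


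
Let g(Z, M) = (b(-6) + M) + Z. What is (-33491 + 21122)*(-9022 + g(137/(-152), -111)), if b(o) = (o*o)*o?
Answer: 925191435/8 ≈ 1.1565e+8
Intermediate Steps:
b(o) = o**3 (b(o) = o**2*o = o**3)
g(Z, M) = -216 + M + Z (g(Z, M) = ((-6)**3 + M) + Z = (-216 + M) + Z = -216 + M + Z)
(-33491 + 21122)*(-9022 + g(137/(-152), -111)) = (-33491 + 21122)*(-9022 + (-216 - 111 + 137/(-152))) = -12369*(-9022 + (-216 - 111 + 137*(-1/152))) = -12369*(-9022 + (-216 - 111 - 137/152)) = -12369*(-9022 - 49841/152) = -12369*(-1421185/152) = 925191435/8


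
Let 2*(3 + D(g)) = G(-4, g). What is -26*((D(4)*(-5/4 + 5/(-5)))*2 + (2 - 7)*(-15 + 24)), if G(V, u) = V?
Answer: 585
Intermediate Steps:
D(g) = -5 (D(g) = -3 + (1/2)*(-4) = -3 - 2 = -5)
-26*((D(4)*(-5/4 + 5/(-5)))*2 + (2 - 7)*(-15 + 24)) = -26*(-5*(-5/4 + 5/(-5))*2 + (2 - 7)*(-15 + 24)) = -26*(-5*(-5*1/4 + 5*(-1/5))*2 - 5*9) = -26*(-5*(-5/4 - 1)*2 - 45) = -26*(-5*(-9/4)*2 - 45) = -26*((45/4)*2 - 45) = -26*(45/2 - 45) = -26*(-45/2) = 585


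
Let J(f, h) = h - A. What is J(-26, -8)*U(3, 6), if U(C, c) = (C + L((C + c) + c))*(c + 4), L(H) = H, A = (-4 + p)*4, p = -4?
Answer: 4320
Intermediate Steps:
A = -32 (A = (-4 - 4)*4 = -8*4 = -32)
U(C, c) = (4 + c)*(2*C + 2*c) (U(C, c) = (C + ((C + c) + c))*(c + 4) = (C + (C + 2*c))*(4 + c) = (2*C + 2*c)*(4 + c) = (4 + c)*(2*C + 2*c))
J(f, h) = 32 + h (J(f, h) = h - 1*(-32) = h + 32 = 32 + h)
J(-26, -8)*U(3, 6) = (32 - 8)*(2*6² + 8*3 + 8*6 + 2*3*6) = 24*(2*36 + 24 + 48 + 36) = 24*(72 + 24 + 48 + 36) = 24*180 = 4320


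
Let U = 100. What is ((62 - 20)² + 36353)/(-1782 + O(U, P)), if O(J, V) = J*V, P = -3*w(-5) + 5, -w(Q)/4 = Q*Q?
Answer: 38117/28718 ≈ 1.3273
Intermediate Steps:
w(Q) = -4*Q² (w(Q) = -4*Q*Q = -4*Q²)
P = 305 (P = -(-12)*(-5)² + 5 = -(-12)*25 + 5 = -3*(-100) + 5 = 300 + 5 = 305)
((62 - 20)² + 36353)/(-1782 + O(U, P)) = ((62 - 20)² + 36353)/(-1782 + 100*305) = (42² + 36353)/(-1782 + 30500) = (1764 + 36353)/28718 = 38117*(1/28718) = 38117/28718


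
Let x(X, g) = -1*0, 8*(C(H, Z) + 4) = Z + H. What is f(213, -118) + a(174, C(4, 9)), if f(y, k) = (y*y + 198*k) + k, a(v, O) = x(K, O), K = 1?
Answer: 21887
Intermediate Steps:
C(H, Z) = -4 + H/8 + Z/8 (C(H, Z) = -4 + (Z + H)/8 = -4 + (H + Z)/8 = -4 + (H/8 + Z/8) = -4 + H/8 + Z/8)
x(X, g) = 0
a(v, O) = 0
f(y, k) = y**2 + 199*k (f(y, k) = (y**2 + 198*k) + k = y**2 + 199*k)
f(213, -118) + a(174, C(4, 9)) = (213**2 + 199*(-118)) + 0 = (45369 - 23482) + 0 = 21887 + 0 = 21887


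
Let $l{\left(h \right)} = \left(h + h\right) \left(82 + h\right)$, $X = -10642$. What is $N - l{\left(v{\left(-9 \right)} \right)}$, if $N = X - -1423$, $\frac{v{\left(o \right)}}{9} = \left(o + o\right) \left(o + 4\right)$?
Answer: $-1454259$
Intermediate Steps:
$v{\left(o \right)} = 18 o \left(4 + o\right)$ ($v{\left(o \right)} = 9 \left(o + o\right) \left(o + 4\right) = 9 \cdot 2 o \left(4 + o\right) = 18 o \left(4 + o\right)$)
$N = -9219$ ($N = -10642 - -1423 = -10642 + 1423 = -9219$)
$l{\left(h \right)} = 2 h \left(82 + h\right)$
$N - l{\left(v{\left(-9 \right)} \right)} = -9219 - 2 \cdot 18 \left(-9\right) \left(4 - 9\right) \left(82 + 18 \left(-9\right) \left(4 - 9\right)\right) = -9219 - 2 \cdot 18 \left(-9\right) \left(-5\right) \left(82 + 18 \left(-9\right) \left(-5\right)\right) = -9219 - 2 \cdot 810 \left(82 + 810\right) = -9219 - 2 \cdot 810 \cdot 892 = -9219 - 1445040 = -1454259$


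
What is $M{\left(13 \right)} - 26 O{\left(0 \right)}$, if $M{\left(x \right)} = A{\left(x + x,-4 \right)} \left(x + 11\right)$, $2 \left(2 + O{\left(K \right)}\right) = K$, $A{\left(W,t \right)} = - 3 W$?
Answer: $-1820$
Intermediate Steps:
$O{\left(K \right)} = -2 + \frac{K}{2}$
$M{\left(x \right)} = - 6 x \left(11 + x\right)$ ($M{\left(x \right)} = - 3 \left(x + x\right) \left(x + 11\right) = - 3 \cdot 2 x \left(11 + x\right) = - 6 x \left(11 + x\right)$)
$M{\left(13 \right)} - 26 O{\left(0 \right)} = \left(-6\right) 13 \left(11 + 13\right) - 26 \left(-2 + \frac{1}{2} \cdot 0\right) = \left(-6\right) 13 \cdot 24 - 26 \left(-2 + 0\right) = -1872 - -52 = -1872 + 52 = -1820$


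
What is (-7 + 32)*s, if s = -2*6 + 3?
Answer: -225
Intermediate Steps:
s = -9 (s = -12 + 3 = -9)
(-7 + 32)*s = (-7 + 32)*(-9) = 25*(-9) = -225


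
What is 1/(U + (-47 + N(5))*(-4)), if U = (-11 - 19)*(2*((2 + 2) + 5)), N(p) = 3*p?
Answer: -1/412 ≈ -0.0024272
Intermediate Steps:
U = -540 (U = -60*(4 + 5) = -60*9 = -30*18 = -540)
1/(U + (-47 + N(5))*(-4)) = 1/(-540 + (-47 + 3*5)*(-4)) = 1/(-540 + (-47 + 15)*(-4)) = 1/(-540 - 32*(-4)) = 1/(-540 + 128) = 1/(-412) = -1/412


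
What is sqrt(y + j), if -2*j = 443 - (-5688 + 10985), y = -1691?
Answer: 4*sqrt(46) ≈ 27.129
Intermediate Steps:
j = 2427 (j = -(443 - (-5688 + 10985))/2 = -(443 - 1*5297)/2 = -(443 - 5297)/2 = -1/2*(-4854) = 2427)
sqrt(y + j) = sqrt(-1691 + 2427) = sqrt(736) = 4*sqrt(46)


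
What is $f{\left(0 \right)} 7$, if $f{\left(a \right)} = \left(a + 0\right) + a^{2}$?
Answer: $0$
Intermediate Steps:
$f{\left(a \right)} = a + a^{2}$
$f{\left(0 \right)} 7 = 0 \left(1 + 0\right) 7 = 0 \cdot 1 \cdot 7 = 0 \cdot 7 = 0$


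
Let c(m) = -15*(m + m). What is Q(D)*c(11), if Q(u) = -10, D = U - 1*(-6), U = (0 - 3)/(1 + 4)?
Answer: 3300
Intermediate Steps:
U = -⅗ (U = -3/5 = -3*⅕ = -⅗ ≈ -0.60000)
c(m) = -30*m
D = 27/5 (D = -⅗ - 1*(-6) = -⅗ + 6 = 27/5 ≈ 5.4000)
Q(D)*c(11) = -(-300)*11 = -10*(-330) = 3300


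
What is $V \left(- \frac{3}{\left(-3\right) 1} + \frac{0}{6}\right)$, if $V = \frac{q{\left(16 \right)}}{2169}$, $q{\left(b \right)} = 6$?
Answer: $\frac{2}{723} \approx 0.0027663$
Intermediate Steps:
$V = \frac{2}{723}$ ($V = \frac{6}{2169} = 6 \cdot \frac{1}{2169} = \frac{2}{723} \approx 0.0027663$)
$V \left(- \frac{3}{\left(-3\right) 1} + \frac{0}{6}\right) = \frac{2 \left(- \frac{3}{\left(-3\right) 1} + \frac{0}{6}\right)}{723} = \frac{2 \left(- \frac{3}{-3} + 0 \cdot \frac{1}{6}\right)}{723} = \frac{2 \left(\left(-3\right) \left(- \frac{1}{3}\right) + 0\right)}{723} = \frac{2 \left(1 + 0\right)}{723} = \frac{2}{723} \cdot 1 = \frac{2}{723}$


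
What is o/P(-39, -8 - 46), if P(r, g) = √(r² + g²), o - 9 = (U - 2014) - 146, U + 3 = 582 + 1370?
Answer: -202*√493/1479 ≈ -3.0325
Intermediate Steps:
U = 1949 (U = -3 + (582 + 1370) = -3 + 1952 = 1949)
o = -202 (o = 9 + ((1949 - 2014) - 146) = 9 + (-65 - 146) = 9 - 211 = -202)
P(r, g) = √(g² + r²)
o/P(-39, -8 - 46) = -202/√((-8 - 46)² + (-39)²) = -202/√((-54)² + 1521) = -202/√(2916 + 1521) = -202*√493/1479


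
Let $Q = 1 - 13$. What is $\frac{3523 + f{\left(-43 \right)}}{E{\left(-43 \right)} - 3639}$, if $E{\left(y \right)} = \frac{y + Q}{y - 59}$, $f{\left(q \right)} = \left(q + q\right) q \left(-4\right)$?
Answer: $\frac{1149438}{371123} \approx 3.0972$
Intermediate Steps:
$Q = -12$ ($Q = 1 - 13 = -12$)
$f{\left(q \right)} = - 8 q^{2}$ ($f{\left(q \right)} = 2 q q \left(-4\right) = 2 q^{2} \left(-4\right) = - 8 q^{2}$)
$E{\left(y \right)} = \frac{-12 + y}{-59 + y}$ ($E{\left(y \right)} = \frac{y - 12}{y - 59} = \frac{-12 + y}{-59 + y}$)
$\frac{3523 + f{\left(-43 \right)}}{E{\left(-43 \right)} - 3639} = \frac{3523 - 8 \left(-43\right)^{2}}{\frac{-12 - 43}{-59 - 43} - 3639} = \frac{3523 - 14792}{\frac{1}{-102} \left(-55\right) - 3639} = \frac{3523 - 14792}{\left(- \frac{1}{102}\right) \left(-55\right) - 3639} = - \frac{11269}{\frac{55}{102} - 3639} = - \frac{11269}{- \frac{371123}{102}} = \left(-11269\right) \left(- \frac{102}{371123}\right) = \frac{1149438}{371123}$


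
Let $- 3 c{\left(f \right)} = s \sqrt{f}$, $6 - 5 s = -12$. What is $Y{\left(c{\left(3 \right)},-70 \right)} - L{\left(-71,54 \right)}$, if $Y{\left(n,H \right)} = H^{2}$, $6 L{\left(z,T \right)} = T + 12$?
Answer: $4889$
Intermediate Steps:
$s = \frac{18}{5}$ ($s = \frac{6}{5} - - \frac{12}{5} = \frac{6}{5} + \frac{12}{5} = \frac{18}{5} \approx 3.6$)
$L{\left(z,T \right)} = 2 + \frac{T}{6}$ ($L{\left(z,T \right)} = \frac{T + 12}{6} = \frac{12 + T}{6} = 2 + \frac{T}{6}$)
$c{\left(f \right)} = - \frac{6 \sqrt{f}}{5}$ ($c{\left(f \right)} = - \frac{\frac{18}{5} \sqrt{f}}{3} = - \frac{6 \sqrt{f}}{5}$)
$Y{\left(c{\left(3 \right)},-70 \right)} - L{\left(-71,54 \right)} = \left(-70\right)^{2} - \left(2 + \frac{1}{6} \cdot 54\right) = 4900 - \left(2 + 9\right) = 4900 - 11 = 4889$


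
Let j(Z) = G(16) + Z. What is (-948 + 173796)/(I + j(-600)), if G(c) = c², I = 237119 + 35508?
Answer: 57616/90761 ≈ 0.63481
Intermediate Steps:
I = 272627
j(Z) = 256 + Z (j(Z) = 16² + Z = 256 + Z)
(-948 + 173796)/(I + j(-600)) = (-948 + 173796)/(272627 + (256 - 600)) = 172848/(272627 - 344) = 172848/272283 = 172848*(1/272283) = 57616/90761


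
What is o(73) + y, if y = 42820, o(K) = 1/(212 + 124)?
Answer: 14387521/336 ≈ 42820.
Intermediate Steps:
o(K) = 1/336
o(73) + y = 1/336 + 42820 = 14387521/336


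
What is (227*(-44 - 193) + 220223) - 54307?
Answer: 112117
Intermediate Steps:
(227*(-44 - 193) + 220223) - 54307 = (227*(-237) + 220223) - 54307 = (-53799 + 220223) - 54307 = 166424 - 54307 = 112117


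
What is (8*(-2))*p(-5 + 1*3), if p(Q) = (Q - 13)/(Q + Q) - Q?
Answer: -92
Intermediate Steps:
p(Q) = -Q + (-13 + Q)/(2*Q) (p(Q) = (-13 + Q)/((2*Q)) - Q = (-13 + Q)*(1/(2*Q)) - Q = (-13 + Q)/(2*Q) - Q = -Q + (-13 + Q)/(2*Q))
(8*(-2))*p(-5 + 1*3) = (8*(-2))*(½ - (-5 + 1*3) - 13/(2*(-5 + 1*3))) = -16*(½ - (-5 + 3) - 13/(2*(-5 + 3))) = -16*(½ - 1*(-2) - 13/2/(-2)) = -16*(½ + 2 - 13/2*(-½)) = -16*(½ + 2 + 13/4) = -16*23/4 = -92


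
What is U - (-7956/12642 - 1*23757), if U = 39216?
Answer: 132685437/2107 ≈ 62974.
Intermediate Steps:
U - (-7956/12642 - 1*23757) = 39216 - (-7956/12642 - 1*23757) = 39216 - (-7956*1/12642 - 23757) = 39216 - (-1326/2107 - 23757) = 39216 - 1*(-50057325/2107) = 39216 + 50057325/2107 = 132685437/2107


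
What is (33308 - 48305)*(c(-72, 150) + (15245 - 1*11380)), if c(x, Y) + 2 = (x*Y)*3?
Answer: 427969389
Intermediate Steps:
c(x, Y) = -2 + 3*Y*x (c(x, Y) = -2 + (x*Y)*3 = -2 + (Y*x)*3 = -2 + 3*Y*x)
(33308 - 48305)*(c(-72, 150) + (15245 - 1*11380)) = (33308 - 48305)*((-2 + 3*150*(-72)) + (15245 - 1*11380)) = -14997*((-2 - 32400) + (15245 - 11380)) = -14997*(-32402 + 3865) = -14997*(-28537) = 427969389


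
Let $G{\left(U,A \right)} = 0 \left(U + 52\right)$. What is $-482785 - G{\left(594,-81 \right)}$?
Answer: $-482785$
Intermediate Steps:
$G{\left(U,A \right)} = 0$ ($G{\left(U,A \right)} = 0 \left(52 + U\right) = 0$)
$-482785 - G{\left(594,-81 \right)} = -482785 - 0 = -482785 + 0 = -482785$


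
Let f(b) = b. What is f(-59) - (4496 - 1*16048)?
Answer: 11493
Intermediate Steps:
f(-59) - (4496 - 1*16048) = -59 - (4496 - 1*16048) = -59 - (4496 - 16048) = -59 - 1*(-11552) = -59 + 11552 = 11493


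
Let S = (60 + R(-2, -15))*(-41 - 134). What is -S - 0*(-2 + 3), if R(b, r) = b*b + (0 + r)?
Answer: 8575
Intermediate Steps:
R(b, r) = r + b² (R(b, r) = b² + r = r + b²)
S = -8575 (S = (60 + (-15 + (-2)²))*(-41 - 134) = (60 + (-15 + 4))*(-175) = (60 - 11)*(-175) = 49*(-175) = -8575)
-S - 0*(-2 + 3) = -1*(-8575) - 0*(-2 + 3) = 8575 - 0 = 8575 - 1*0 = 8575 + 0 = 8575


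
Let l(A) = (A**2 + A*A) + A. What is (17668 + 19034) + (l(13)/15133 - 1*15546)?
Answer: 320154099/15133 ≈ 21156.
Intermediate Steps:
l(A) = A + 2*A**2 (l(A) = (A**2 + A**2) + A = 2*A**2 + A = A + 2*A**2)
(17668 + 19034) + (l(13)/15133 - 1*15546) = (17668 + 19034) + ((13*(1 + 2*13))/15133 - 1*15546) = 36702 + ((13*(1 + 26))*(1/15133) - 15546) = 36702 + ((13*27)*(1/15133) - 15546) = 36702 + (351*(1/15133) - 15546) = 36702 + (351/15133 - 15546) = 36702 - 235257267/15133 = 320154099/15133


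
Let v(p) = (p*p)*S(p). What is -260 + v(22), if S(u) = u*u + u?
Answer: 244644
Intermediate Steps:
S(u) = u + u² (S(u) = u² + u = u + u²)
v(p) = p³*(1 + p) (v(p) = (p*p)*(p*(1 + p)) = p²*(p*(1 + p)) = p³*(1 + p))
-260 + v(22) = -260 + 22³*(1 + 22) = -260 + 10648*23 = -260 + 244904 = 244644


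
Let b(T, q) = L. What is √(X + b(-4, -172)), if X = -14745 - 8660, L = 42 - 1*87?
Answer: 5*I*√938 ≈ 153.13*I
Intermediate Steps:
L = -45 (L = 42 - 87 = -45)
b(T, q) = -45
X = -23405
√(X + b(-4, -172)) = √(-23405 - 45) = √(-23450) = 5*I*√938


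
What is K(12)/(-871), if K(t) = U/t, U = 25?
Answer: -25/10452 ≈ -0.0023919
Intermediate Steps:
K(t) = 25/t
K(12)/(-871) = (25/12)/(-871) = (25*(1/12))*(-1/871) = (25/12)*(-1/871) = -25/10452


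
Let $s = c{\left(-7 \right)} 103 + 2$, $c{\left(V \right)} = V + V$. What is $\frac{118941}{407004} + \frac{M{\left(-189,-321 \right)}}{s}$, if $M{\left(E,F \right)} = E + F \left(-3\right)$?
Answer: $- \frac{665491}{2713360} \approx -0.24526$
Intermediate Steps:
$c{\left(V \right)} = 2 V$
$M{\left(E,F \right)} = E - 3 F$
$s = -1440$ ($s = 2 \left(-7\right) 103 + 2 = \left(-14\right) 103 + 2 = -1442 + 2 = -1440$)
$\frac{118941}{407004} + \frac{M{\left(-189,-321 \right)}}{s} = \frac{118941}{407004} + \frac{-189 - -963}{-1440} = 118941 \cdot \frac{1}{407004} + \left(-189 + 963\right) \left(- \frac{1}{1440}\right) = \frac{39647}{135668} + 774 \left(- \frac{1}{1440}\right) = \frac{39647}{135668} - \frac{43}{80} = - \frac{665491}{2713360}$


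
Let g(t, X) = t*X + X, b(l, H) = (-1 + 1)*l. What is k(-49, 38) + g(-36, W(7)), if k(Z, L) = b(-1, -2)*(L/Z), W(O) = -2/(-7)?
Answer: -10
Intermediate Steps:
W(O) = 2/7 (W(O) = -2*(-⅐) = 2/7)
b(l, H) = 0 (b(l, H) = 0*l = 0)
k(Z, L) = 0 (k(Z, L) = 0*(L/Z) = 0)
g(t, X) = X + X*t (g(t, X) = X*t + X = X + X*t)
k(-49, 38) + g(-36, W(7)) = 0 + 2*(1 - 36)/7 = 0 + (2/7)*(-35) = 0 - 10 = -10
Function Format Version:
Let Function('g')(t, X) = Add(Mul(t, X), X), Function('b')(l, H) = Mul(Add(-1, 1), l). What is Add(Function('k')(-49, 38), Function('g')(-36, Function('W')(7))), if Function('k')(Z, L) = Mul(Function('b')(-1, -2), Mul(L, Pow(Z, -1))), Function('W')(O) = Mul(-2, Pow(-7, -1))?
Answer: -10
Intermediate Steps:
Function('W')(O) = Rational(2, 7) (Function('W')(O) = Mul(-2, Rational(-1, 7)) = Rational(2, 7))
Function('b')(l, H) = 0 (Function('b')(l, H) = Mul(0, l) = 0)
Function('k')(Z, L) = 0 (Function('k')(Z, L) = Mul(0, Mul(L, Pow(Z, -1))) = 0)
Function('g')(t, X) = Add(X, Mul(X, t)) (Function('g')(t, X) = Add(Mul(X, t), X) = Add(X, Mul(X, t)))
Add(Function('k')(-49, 38), Function('g')(-36, Function('W')(7))) = Add(0, Mul(Rational(2, 7), Add(1, -36))) = Add(0, Mul(Rational(2, 7), -35)) = Add(0, -10) = -10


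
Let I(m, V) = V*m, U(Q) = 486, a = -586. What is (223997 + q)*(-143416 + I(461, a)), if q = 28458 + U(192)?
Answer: -104606785842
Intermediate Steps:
q = 28944 (q = 28458 + 486 = 28944)
(223997 + q)*(-143416 + I(461, a)) = (223997 + 28944)*(-143416 - 586*461) = 252941*(-143416 - 270146) = 252941*(-413562) = -104606785842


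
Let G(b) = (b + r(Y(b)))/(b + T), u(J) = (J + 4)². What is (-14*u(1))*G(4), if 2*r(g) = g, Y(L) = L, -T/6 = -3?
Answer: -1050/11 ≈ -95.455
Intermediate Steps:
T = 18 (T = -6*(-3) = 18)
r(g) = g/2
u(J) = (4 + J)²
G(b) = 3*b/(2*(18 + b)) (G(b) = (b + b/2)/(b + 18) = (3*b/2)/(18 + b) = 3*b/(2*(18 + b)))
(-14*u(1))*G(4) = (-14*(4 + 1)²)*((3/2)*4/(18 + 4)) = (-14*5²)*((3/2)*4/22) = (-14*25)*((3/2)*4*(1/22)) = -350*3/11 = -1050/11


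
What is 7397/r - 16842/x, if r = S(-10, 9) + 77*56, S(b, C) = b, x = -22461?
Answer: 79532767/32209074 ≈ 2.4693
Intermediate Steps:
r = 4302 (r = -10 + 77*56 = -10 + 4312 = 4302)
7397/r - 16842/x = 7397/4302 - 16842/(-22461) = 7397*(1/4302) - 16842*(-1/22461) = 7397/4302 + 5614/7487 = 79532767/32209074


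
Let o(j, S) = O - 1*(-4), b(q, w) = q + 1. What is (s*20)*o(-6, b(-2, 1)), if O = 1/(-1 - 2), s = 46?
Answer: 10120/3 ≈ 3373.3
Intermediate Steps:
b(q, w) = 1 + q
O = -⅓ (O = 1/(-3) = -⅓ ≈ -0.33333)
o(j, S) = 11/3 (o(j, S) = -⅓ - 1*(-4) = -⅓ + 4 = 11/3)
(s*20)*o(-6, b(-2, 1)) = (46*20)*(11/3) = 920*(11/3) = 10120/3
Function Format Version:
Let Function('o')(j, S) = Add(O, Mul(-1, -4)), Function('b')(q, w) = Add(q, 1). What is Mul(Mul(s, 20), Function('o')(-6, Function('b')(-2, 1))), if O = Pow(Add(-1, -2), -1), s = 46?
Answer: Rational(10120, 3) ≈ 3373.3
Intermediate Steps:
Function('b')(q, w) = Add(1, q)
O = Rational(-1, 3) (O = Pow(-3, -1) = Rational(-1, 3) ≈ -0.33333)
Function('o')(j, S) = Rational(11, 3) (Function('o')(j, S) = Add(Rational(-1, 3), Mul(-1, -4)) = Add(Rational(-1, 3), 4) = Rational(11, 3))
Mul(Mul(s, 20), Function('o')(-6, Function('b')(-2, 1))) = Mul(Mul(46, 20), Rational(11, 3)) = Mul(920, Rational(11, 3)) = Rational(10120, 3)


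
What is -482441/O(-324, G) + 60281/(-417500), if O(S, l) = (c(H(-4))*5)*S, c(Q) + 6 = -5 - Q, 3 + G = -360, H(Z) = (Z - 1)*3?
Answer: 10051424831/135270000 ≈ 74.306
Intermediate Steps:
H(Z) = -3 + 3*Z (H(Z) = (-1 + Z)*3 = -3 + 3*Z)
G = -363 (G = -3 - 360 = -363)
c(Q) = -11 - Q (c(Q) = -6 + (-5 - Q) = -11 - Q)
O(S, l) = 20*S (O(S, l) = ((-11 - (-3 + 3*(-4)))*5)*S = ((-11 - (-3 - 12))*5)*S = ((-11 - 1*(-15))*5)*S = ((-11 + 15)*5)*S = (4*5)*S = 20*S)
-482441/O(-324, G) + 60281/(-417500) = -482441/(20*(-324)) + 60281/(-417500) = -482441/(-6480) + 60281*(-1/417500) = -482441*(-1/6480) - 60281/417500 = 482441/6480 - 60281/417500 = 10051424831/135270000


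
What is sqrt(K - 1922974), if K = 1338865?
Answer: 3*I*sqrt(64901) ≈ 764.27*I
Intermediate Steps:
sqrt(K - 1922974) = sqrt(1338865 - 1922974) = sqrt(-584109) = 3*I*sqrt(64901)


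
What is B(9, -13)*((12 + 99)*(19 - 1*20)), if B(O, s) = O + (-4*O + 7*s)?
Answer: 13098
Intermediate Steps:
B(O, s) = -3*O + 7*s
B(9, -13)*((12 + 99)*(19 - 1*20)) = (-3*9 + 7*(-13))*((12 + 99)*(19 - 1*20)) = (-27 - 91)*(111*(19 - 20)) = -13098*(-1) = -118*(-111) = 13098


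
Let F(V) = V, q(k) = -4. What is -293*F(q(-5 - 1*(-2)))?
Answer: 1172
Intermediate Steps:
-293*F(q(-5 - 1*(-2))) = -293*(-4) = 1172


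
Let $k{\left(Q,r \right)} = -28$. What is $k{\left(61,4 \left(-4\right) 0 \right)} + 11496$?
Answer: $11468$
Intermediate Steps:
$k{\left(61,4 \left(-4\right) 0 \right)} + 11496 = -28 + 11496 = 11468$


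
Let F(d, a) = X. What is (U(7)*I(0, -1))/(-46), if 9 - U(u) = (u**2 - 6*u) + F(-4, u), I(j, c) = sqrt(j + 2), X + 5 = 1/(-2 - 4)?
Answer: -43*sqrt(2)/276 ≈ -0.22033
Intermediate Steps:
X = -31/6 (X = -5 + 1/(-2 - 4) = -5 + 1/(-6) = -5 - 1/6 = -31/6 ≈ -5.1667)
F(d, a) = -31/6
I(j, c) = sqrt(2 + j)
U(u) = 85/6 - u**2 + 6*u (U(u) = 9 - ((u**2 - 6*u) - 31/6) = 9 - (-31/6 + u**2 - 6*u) = 9 + (31/6 - u**2 + 6*u) = 85/6 - u**2 + 6*u)
(U(7)*I(0, -1))/(-46) = ((85/6 - 1*7**2 + 6*7)*sqrt(2 + 0))/(-46) = ((85/6 - 1*49 + 42)*sqrt(2))*(-1/46) = ((85/6 - 49 + 42)*sqrt(2))*(-1/46) = (43*sqrt(2)/6)*(-1/46) = -43*sqrt(2)/276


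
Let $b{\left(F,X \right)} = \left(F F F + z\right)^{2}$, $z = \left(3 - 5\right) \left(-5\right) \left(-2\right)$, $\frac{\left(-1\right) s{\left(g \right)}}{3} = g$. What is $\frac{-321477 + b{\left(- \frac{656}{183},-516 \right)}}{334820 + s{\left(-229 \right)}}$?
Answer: $- \frac{11910226774961458277}{12601090309496563683} \approx -0.94517$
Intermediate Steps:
$s{\left(g \right)} = - 3 g$
$z = -20$ ($z = \left(-2\right) \left(-5\right) \left(-2\right) = 10 \left(-2\right) = -20$)
$b{\left(F,X \right)} = \left(-20 + F^{3}\right)^{2}$ ($b{\left(F,X \right)} = \left(F F F - 20\right)^{2} = \left(F^{2} F - 20\right)^{2} = \left(F^{3} - 20\right)^{2} = \left(-20 + F^{3}\right)^{2}$)
$\frac{-321477 + b{\left(- \frac{656}{183},-516 \right)}}{334820 + s{\left(-229 \right)}} = \frac{-321477 + \left(-20 + \left(- \frac{656}{183}\right)^{3}\right)^{2}}{334820 - -687} = \frac{-321477 + \left(-20 + \left(\left(-656\right) \frac{1}{183}\right)^{3}\right)^{2}}{334820 + 687} = \frac{-321477 + \left(-20 + \left(- \frac{656}{183}\right)^{3}\right)^{2}}{335507} = \left(-321477 + \left(-20 - \frac{282300416}{6128487}\right)^{2}\right) \frac{1}{335507} = \left(-321477 + \left(- \frac{404870156}{6128487}\right)^{2}\right) \frac{1}{335507} = \left(-321477 + \frac{163919843219464336}{37558352909169}\right) \frac{1}{335507} = \left(- \frac{11910226774961458277}{37558352909169}\right) \frac{1}{335507} = - \frac{11910226774961458277}{12601090309496563683}$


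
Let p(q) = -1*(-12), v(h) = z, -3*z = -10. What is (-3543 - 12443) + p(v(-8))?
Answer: -15974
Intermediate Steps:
z = 10/3 (z = -1/3*(-10) = 10/3 ≈ 3.3333)
v(h) = 10/3
p(q) = 12
(-3543 - 12443) + p(v(-8)) = (-3543 - 12443) + 12 = -15986 + 12 = -15974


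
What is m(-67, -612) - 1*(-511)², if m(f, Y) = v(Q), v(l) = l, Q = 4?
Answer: -261117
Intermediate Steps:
m(f, Y) = 4
m(-67, -612) - 1*(-511)² = 4 - 1*(-511)² = 4 - 1*261121 = 4 - 261121 = -261117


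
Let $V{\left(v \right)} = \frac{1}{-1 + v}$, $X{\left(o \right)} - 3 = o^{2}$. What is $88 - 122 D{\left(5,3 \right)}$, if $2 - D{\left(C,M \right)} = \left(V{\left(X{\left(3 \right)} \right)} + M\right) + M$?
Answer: $\frac{6458}{11} \approx 587.09$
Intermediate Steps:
$X{\left(o \right)} = 3 + o^{2}$
$D{\left(C,M \right)} = \frac{21}{11} - 2 M$ ($D{\left(C,M \right)} = 2 - \left(\left(\frac{1}{-1 + \left(3 + 3^{2}\right)} + M\right) + M\right) = 2 - \left(\left(\frac{1}{-1 + \left(3 + 9\right)} + M\right) + M\right) = 2 - \left(\left(\frac{1}{-1 + 12} + M\right) + M\right) = 2 - \left(\left(\frac{1}{11} + M\right) + M\right) = 2 - \left(\frac{1}{11} + 2 M\right) = \frac{21}{11} - 2 M$)
$88 - 122 D{\left(5,3 \right)} = 88 - 122 \left(\frac{21}{11} - 6\right) = 88 - - \frac{5490}{11} = 88 + \frac{5490}{11} = \frac{6458}{11}$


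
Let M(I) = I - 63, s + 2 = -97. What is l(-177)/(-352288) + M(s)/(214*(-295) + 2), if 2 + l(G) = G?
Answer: 8546321/2779904608 ≈ 0.0030743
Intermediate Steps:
s = -99 (s = -2 - 97 = -99)
l(G) = -2 + G
M(I) = -63 + I
l(-177)/(-352288) + M(s)/(214*(-295) + 2) = (-2 - 177)/(-352288) + (-63 - 99)/(214*(-295) + 2) = -179*(-1/352288) - 162/(-63130 + 2) = 179/352288 - 162/(-63128) = 179/352288 - 162*(-1/63128) = 179/352288 + 81/31564 = 8546321/2779904608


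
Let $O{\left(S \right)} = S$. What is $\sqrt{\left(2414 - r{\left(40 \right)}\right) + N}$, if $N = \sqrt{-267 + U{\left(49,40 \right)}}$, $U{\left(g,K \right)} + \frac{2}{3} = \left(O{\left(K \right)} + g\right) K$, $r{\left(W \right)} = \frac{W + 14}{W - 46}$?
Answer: $\frac{\sqrt{21807 + 3 \sqrt{29631}}}{3} \approx 49.803$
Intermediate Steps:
$r{\left(W \right)} = \frac{14 + W}{-46 + W}$
$U{\left(g,K \right)} = - \frac{2}{3} + K \left(K + g\right)$ ($U{\left(g,K \right)} = - \frac{2}{3} + \left(K + g\right) K = - \frac{2}{3} + K \left(K + g\right)$)
$N = \frac{\sqrt{29631}}{3}$ ($N = \sqrt{-267 + \left(- \frac{2}{3} + 40^{2} + 40 \cdot 49\right)} = \sqrt{-267 + \left(- \frac{2}{3} + 1600 + 1960\right)} = \sqrt{-267 + \frac{10678}{3}} = \sqrt{\frac{9877}{3}} = \frac{\sqrt{29631}}{3} \approx 57.379$)
$\sqrt{\left(2414 - r{\left(40 \right)}\right) + N} = \sqrt{\left(2414 - \frac{14 + 40}{-46 + 40}\right) + \frac{\sqrt{29631}}{3}} = \sqrt{\left(2414 - \frac{1}{-6} \cdot 54\right) + \frac{\sqrt{29631}}{3}} = \sqrt{\left(2414 - \left(- \frac{1}{6}\right) 54\right) + \frac{\sqrt{29631}}{3}} = \sqrt{\left(2414 - -9\right) + \frac{\sqrt{29631}}{3}} = \sqrt{\left(2414 + 9\right) + \frac{\sqrt{29631}}{3}} = \sqrt{2423 + \frac{\sqrt{29631}}{3}}$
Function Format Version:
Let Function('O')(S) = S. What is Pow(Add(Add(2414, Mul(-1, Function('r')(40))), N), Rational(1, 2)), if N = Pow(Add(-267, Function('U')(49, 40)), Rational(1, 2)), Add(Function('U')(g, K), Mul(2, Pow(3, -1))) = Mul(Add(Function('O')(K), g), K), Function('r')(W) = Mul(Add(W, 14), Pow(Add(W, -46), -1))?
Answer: Mul(Rational(1, 3), Pow(Add(21807, Mul(3, Pow(29631, Rational(1, 2)))), Rational(1, 2))) ≈ 49.803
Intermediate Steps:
Function('r')(W) = Mul(Pow(Add(-46, W), -1), Add(14, W)) (Function('r')(W) = Mul(Add(14, W), Pow(Add(-46, W), -1)) = Mul(Pow(Add(-46, W), -1), Add(14, W)))
Function('U')(g, K) = Add(Rational(-2, 3), Mul(K, Add(K, g))) (Function('U')(g, K) = Add(Rational(-2, 3), Mul(Add(K, g), K)) = Add(Rational(-2, 3), Mul(K, Add(K, g))))
N = Mul(Rational(1, 3), Pow(29631, Rational(1, 2))) (N = Pow(Add(-267, Add(Rational(-2, 3), Pow(40, 2), Mul(40, 49))), Rational(1, 2)) = Pow(Add(-267, Add(Rational(-2, 3), 1600, 1960)), Rational(1, 2)) = Pow(Add(-267, Rational(10678, 3)), Rational(1, 2)) = Pow(Rational(9877, 3), Rational(1, 2)) = Mul(Rational(1, 3), Pow(29631, Rational(1, 2))) ≈ 57.379)
Pow(Add(Add(2414, Mul(-1, Function('r')(40))), N), Rational(1, 2)) = Pow(Add(Add(2414, Mul(-1, Mul(Pow(Add(-46, 40), -1), Add(14, 40)))), Mul(Rational(1, 3), Pow(29631, Rational(1, 2)))), Rational(1, 2)) = Pow(Add(Add(2414, Mul(-1, Mul(Pow(-6, -1), 54))), Mul(Rational(1, 3), Pow(29631, Rational(1, 2)))), Rational(1, 2)) = Pow(Add(Add(2414, Mul(-1, Mul(Rational(-1, 6), 54))), Mul(Rational(1, 3), Pow(29631, Rational(1, 2)))), Rational(1, 2)) = Pow(Add(Add(2414, Mul(-1, -9)), Mul(Rational(1, 3), Pow(29631, Rational(1, 2)))), Rational(1, 2)) = Pow(Add(Add(2414, 9), Mul(Rational(1, 3), Pow(29631, Rational(1, 2)))), Rational(1, 2)) = Pow(Add(2423, Mul(Rational(1, 3), Pow(29631, Rational(1, 2)))), Rational(1, 2))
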